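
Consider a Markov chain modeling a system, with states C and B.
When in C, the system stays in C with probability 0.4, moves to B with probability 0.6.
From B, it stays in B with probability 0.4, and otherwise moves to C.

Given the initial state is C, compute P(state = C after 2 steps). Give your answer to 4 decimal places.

0.5200

Sum over the intermediate state after 1 step:
P = P(C→C)·P(C→C) + P(C→B)·P(B→C)
  = 0.4×0.4 + 0.6×0.6
  = 0.1600 + 0.3600 = 0.5200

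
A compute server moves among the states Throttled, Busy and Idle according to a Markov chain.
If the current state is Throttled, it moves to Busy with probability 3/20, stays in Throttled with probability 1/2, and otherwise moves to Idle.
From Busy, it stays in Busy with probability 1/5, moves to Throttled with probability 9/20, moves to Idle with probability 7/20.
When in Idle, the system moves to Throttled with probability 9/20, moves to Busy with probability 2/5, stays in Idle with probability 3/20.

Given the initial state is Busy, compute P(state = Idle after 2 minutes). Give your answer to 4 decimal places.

0.2800

Sum over the intermediate state after 1 minute:
P = P(Busy→Throttled)·P(Throttled→Idle) + P(Busy→Busy)·P(Busy→Idle) + P(Busy→Idle)·P(Idle→Idle)
  = 0.45×0.35 + 0.2×0.35 + 0.35×0.15
  = 0.1575 + 0.0700 + 0.0525 = 0.2800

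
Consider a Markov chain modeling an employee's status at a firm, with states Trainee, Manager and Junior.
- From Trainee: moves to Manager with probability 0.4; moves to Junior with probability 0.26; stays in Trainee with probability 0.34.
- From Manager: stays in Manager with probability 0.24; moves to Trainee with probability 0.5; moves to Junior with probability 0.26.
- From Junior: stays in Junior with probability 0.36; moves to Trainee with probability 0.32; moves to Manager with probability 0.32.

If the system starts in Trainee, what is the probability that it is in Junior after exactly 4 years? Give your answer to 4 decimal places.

0.2889

Propagate the distribution vector 4 years from Trainee.
After 0 years: (1.0000, 0.0000, 0.0000)
After 1 year: (0.3400, 0.4000, 0.2600)
After 2 years: (0.3988, 0.3152, 0.2860)
After 3 years: (0.3847, 0.3267, 0.2886)
After 4 years: (0.3865, 0.3246, 0.2889)
P(in Junior after 4 years) = 0.2889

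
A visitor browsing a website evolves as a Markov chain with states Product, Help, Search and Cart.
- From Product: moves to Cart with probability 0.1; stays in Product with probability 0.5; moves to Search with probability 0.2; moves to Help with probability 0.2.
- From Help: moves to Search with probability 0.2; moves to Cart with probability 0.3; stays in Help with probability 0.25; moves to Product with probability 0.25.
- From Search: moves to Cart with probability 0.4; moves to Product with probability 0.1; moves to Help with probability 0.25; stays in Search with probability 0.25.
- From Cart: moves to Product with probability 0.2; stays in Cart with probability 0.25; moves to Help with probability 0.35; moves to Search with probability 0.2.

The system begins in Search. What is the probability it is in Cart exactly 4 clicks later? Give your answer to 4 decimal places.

0.2562

Propagate the distribution vector 4 clicks from Search.
After 0 clicks: (0.0000, 0.0000, 1.0000, 0.0000)
After 1 click: (0.1000, 0.2500, 0.2500, 0.4000)
After 2 clicks: (0.2175, 0.2850, 0.2125, 0.2850)
After 3 clicks: (0.2583, 0.2676, 0.2106, 0.2635)
After 4 clicks: (0.2698, 0.2634, 0.2105, 0.2562)
P(in Cart after 4 clicks) = 0.2562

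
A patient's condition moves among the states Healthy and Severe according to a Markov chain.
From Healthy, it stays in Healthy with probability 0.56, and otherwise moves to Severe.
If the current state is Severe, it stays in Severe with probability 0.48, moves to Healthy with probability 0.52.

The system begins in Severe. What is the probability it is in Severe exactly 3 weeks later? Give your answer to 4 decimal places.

Propagate the distribution vector 3 weeks from Severe.
After 0 weeks: (0.0000, 1.0000)
After 1 week: (0.5200, 0.4800)
After 2 weeks: (0.5408, 0.4592)
After 3 weeks: (0.5416, 0.4584)
P(in Severe after 3 weeks) = 0.4584

0.4584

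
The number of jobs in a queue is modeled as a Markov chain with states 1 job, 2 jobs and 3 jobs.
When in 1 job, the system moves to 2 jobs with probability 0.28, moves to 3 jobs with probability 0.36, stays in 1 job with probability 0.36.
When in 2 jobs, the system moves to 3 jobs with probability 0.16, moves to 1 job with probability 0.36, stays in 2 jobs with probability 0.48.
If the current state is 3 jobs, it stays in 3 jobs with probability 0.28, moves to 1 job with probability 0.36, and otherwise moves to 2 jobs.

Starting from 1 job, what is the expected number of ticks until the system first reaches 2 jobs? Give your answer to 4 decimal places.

3.2609

Let t(s) be the expected number of ticks to first reach 2 jobs from state s, with t(2 jobs) = 0. Conditioning on the first tick:
t(1 job) = 1 + 0.36·t(1 job) + 0.36·t(3 jobs)
t(3 jobs) = 1 + 0.36·t(1 job) + 0.28·t(3 jobs)
Solving: t(1 job) = 3.2609, t(3 jobs) = 3.0193.
Expected ticks from 1 job to 2 jobs: 3.2609.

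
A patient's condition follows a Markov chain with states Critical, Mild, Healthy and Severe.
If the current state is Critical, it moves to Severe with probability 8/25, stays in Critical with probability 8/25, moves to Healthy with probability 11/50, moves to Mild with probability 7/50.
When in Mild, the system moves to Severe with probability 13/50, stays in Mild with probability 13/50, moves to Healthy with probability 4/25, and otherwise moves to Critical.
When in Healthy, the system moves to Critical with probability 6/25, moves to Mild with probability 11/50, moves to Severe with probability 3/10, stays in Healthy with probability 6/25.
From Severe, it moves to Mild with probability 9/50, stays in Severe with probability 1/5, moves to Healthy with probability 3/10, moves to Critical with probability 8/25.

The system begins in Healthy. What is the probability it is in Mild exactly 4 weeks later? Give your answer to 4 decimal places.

0.1928

Propagate the distribution vector 4 weeks from Healthy.
After 0 weeks: (0.0000, 0.0000, 1.0000, 0.0000)
After 1 week: (0.2400, 0.2200, 0.2400, 0.3000)
After 2 weeks: (0.3008, 0.1976, 0.2356, 0.2660)
After 3 weeks: (0.3012, 0.1932, 0.2341, 0.2715)
After 4 weeks: (0.3013, 0.1928, 0.2348, 0.2711)
P(in Mild after 4 weeks) = 0.1928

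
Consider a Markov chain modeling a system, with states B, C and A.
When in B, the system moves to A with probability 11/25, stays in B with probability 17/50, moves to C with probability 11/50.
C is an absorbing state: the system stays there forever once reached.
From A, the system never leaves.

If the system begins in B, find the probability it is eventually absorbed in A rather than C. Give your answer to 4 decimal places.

0.6667

Let h(s) be the probability of absorption at A starting from transient state s. Then h(A) = 1 and h(C) = 0. By first-step analysis:
h(B) = 0.34·h(B) + 0.22·0 + 0.44·1
Solving: h(B) = 0.6667.
Starting from B, the probability is 0.6667.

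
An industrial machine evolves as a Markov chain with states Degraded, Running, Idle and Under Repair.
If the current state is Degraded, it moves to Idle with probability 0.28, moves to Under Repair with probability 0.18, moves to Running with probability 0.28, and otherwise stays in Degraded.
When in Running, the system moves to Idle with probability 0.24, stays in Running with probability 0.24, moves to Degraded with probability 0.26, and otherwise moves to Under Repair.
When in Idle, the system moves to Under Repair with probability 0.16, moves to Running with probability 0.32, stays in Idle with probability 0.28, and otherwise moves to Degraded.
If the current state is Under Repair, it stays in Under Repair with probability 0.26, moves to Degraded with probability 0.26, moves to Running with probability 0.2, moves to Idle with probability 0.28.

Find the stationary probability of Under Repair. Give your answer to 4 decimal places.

Let the stationary distribution be π with π = πP and π_1 + π_2 + π_3 + π_4 = 1.
π_1 = 0.26·π_1 + 0.26·π_2 + 0.24·π_3 + 0.26·π_4
π_2 = 0.28·π_1 + 0.24·π_2 + 0.32·π_3 + 0.2·π_4
π_3 = 0.28·π_1 + 0.24·π_2 + 0.28·π_3 + 0.28·π_4
Solving with the normalization constraint gives π = (0.2546, 0.2632, 0.2695, 0.2127).
So the stationary probability of Under Repair is 0.2127.

0.2127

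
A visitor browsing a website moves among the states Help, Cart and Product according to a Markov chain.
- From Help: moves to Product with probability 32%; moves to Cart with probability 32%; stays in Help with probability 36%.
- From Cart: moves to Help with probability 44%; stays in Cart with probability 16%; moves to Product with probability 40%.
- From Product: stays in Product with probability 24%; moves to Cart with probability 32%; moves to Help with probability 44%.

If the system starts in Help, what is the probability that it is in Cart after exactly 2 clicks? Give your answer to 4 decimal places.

Sum over the intermediate state after 1 click:
P = P(Help→Help)·P(Help→Cart) + P(Help→Cart)·P(Cart→Cart) + P(Help→Product)·P(Product→Cart)
  = 0.36×0.32 + 0.32×0.16 + 0.32×0.32
  = 0.1152 + 0.0512 + 0.1024 = 0.2688

0.2688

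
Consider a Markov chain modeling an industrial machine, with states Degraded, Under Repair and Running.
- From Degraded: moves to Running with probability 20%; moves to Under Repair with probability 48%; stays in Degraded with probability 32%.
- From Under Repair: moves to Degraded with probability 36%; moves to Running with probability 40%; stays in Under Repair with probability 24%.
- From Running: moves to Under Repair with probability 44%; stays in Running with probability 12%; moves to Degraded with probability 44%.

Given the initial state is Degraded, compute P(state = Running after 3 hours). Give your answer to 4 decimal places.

Propagate the distribution vector 3 hours from Degraded.
After 0 hours: (1.0000, 0.0000, 0.0000)
After 1 hour: (0.3200, 0.4800, 0.2000)
After 2 hours: (0.3632, 0.3568, 0.2800)
After 3 hours: (0.3679, 0.3832, 0.2490)
P(in Running after 3 hours) = 0.2490

0.2490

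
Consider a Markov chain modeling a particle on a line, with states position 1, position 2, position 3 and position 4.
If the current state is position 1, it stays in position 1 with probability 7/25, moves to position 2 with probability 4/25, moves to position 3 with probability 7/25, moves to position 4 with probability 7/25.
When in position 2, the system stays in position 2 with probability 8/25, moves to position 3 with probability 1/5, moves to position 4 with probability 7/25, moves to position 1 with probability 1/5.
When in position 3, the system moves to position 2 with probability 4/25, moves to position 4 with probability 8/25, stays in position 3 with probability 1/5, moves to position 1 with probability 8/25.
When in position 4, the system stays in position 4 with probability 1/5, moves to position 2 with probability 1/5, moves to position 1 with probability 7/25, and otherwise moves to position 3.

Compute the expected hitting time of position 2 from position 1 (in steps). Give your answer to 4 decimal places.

Let t(s) be the expected number of steps to first reach position 2 from state s, with t(position 2) = 0. Conditioning on the first step:
t(position 1) = 1 + 0.28·t(position 1) + 0.28·t(position 3) + 0.28·t(position 4)
t(position 3) = 1 + 0.32·t(position 1) + 0.2·t(position 3) + 0.32·t(position 4)
t(position 4) = 1 + 0.28·t(position 1) + 0.32·t(position 3) + 0.2·t(position 4)
Solving: t(position 1) = 5.8559, t(position 3) = 5.8478, t(position 4) = 5.6387.
Expected steps from position 1 to position 2: 5.8559.

5.8559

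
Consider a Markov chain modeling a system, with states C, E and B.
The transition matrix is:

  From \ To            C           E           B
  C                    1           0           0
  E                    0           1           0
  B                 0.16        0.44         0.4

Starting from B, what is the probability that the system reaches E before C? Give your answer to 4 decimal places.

Let h(s) be the probability of absorption at E starting from transient state s. Then h(E) = 1 and h(C) = 0. By first-step analysis:
h(B) = 0.16·0 + 0.44·1 + 0.4·h(B)
Solving: h(B) = 0.7333.
Starting from B, the probability is 0.7333.

0.7333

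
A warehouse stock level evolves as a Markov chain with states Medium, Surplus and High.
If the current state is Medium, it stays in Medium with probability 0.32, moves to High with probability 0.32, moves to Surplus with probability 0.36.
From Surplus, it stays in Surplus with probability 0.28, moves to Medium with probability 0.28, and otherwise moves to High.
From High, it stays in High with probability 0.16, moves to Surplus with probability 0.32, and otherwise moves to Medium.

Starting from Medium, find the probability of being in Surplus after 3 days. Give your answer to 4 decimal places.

0.3220

Propagate the distribution vector 3 days from Medium.
After 0 days: (1.0000, 0.0000, 0.0000)
After 1 day: (0.3200, 0.3600, 0.3200)
After 2 days: (0.3696, 0.3184, 0.3120)
After 3 days: (0.3697, 0.3220, 0.3083)
P(in Surplus after 3 days) = 0.3220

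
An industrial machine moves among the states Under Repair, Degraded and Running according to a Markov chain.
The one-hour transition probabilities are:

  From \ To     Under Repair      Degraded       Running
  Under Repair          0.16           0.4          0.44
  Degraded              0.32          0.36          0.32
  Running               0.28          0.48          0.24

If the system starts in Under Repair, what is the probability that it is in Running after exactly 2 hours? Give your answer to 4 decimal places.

Sum over the intermediate state after 1 hour:
P = P(Under Repair→Under Repair)·P(Under Repair→Running) + P(Under Repair→Degraded)·P(Degraded→Running) + P(Under Repair→Running)·P(Running→Running)
  = 0.16×0.44 + 0.4×0.32 + 0.44×0.24
  = 0.0704 + 0.1280 + 0.1056 = 0.3040

0.3040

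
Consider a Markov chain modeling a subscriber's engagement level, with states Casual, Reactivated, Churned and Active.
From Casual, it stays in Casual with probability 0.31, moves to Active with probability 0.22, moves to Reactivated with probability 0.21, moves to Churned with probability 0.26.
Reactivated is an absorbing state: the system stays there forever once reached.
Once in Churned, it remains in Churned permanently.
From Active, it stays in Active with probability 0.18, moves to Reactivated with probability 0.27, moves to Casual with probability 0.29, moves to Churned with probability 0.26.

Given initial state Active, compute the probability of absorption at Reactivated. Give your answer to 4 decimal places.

Let h(s) be the probability of absorption at Reactivated starting from transient state s. Then h(Reactivated) = 1 and h(Churned) = 0. By first-step analysis:
h(Casual) = 0.31·h(Casual) + 0.21·1 + 0.26·0 + 0.22·h(Active)
h(Active) = 0.29·h(Casual) + 0.27·1 + 0.26·0 + 0.18·h(Active)
Solving: h(Casual) = 0.4614, h(Active) = 0.4924.
Starting from Active, the probability is 0.4924.

0.4924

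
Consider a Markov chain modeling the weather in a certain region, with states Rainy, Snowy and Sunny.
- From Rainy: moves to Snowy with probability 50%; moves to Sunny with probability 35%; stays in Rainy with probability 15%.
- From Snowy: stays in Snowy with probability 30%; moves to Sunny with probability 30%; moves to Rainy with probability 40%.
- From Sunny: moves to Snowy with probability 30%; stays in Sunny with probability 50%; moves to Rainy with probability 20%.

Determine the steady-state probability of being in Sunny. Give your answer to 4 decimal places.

Let the stationary distribution be π with π = πP and π_1 + π_2 + π_3 = 1.
π_1 = 0.15·π_1 + 0.4·π_2 + 0.2·π_3
π_2 = 0.5·π_1 + 0.3·π_2 + 0.3·π_3
Solving with the normalization constraint gives π = (0.2574, 0.3515, 0.3911).
So the stationary probability of Sunny is 0.3911.

0.3911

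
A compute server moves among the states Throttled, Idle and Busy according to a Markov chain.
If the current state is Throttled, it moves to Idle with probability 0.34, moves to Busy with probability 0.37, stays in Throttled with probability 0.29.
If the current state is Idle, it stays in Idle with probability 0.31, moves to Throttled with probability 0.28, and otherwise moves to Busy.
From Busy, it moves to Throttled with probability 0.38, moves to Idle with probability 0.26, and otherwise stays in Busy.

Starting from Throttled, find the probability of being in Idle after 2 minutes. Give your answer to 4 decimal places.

Sum over the intermediate state after 1 minute:
P = P(Throttled→Throttled)·P(Throttled→Idle) + P(Throttled→Idle)·P(Idle→Idle) + P(Throttled→Busy)·P(Busy→Idle)
  = 0.29×0.34 + 0.34×0.31 + 0.37×0.26
  = 0.0986 + 0.1054 + 0.0962 = 0.3002

0.3002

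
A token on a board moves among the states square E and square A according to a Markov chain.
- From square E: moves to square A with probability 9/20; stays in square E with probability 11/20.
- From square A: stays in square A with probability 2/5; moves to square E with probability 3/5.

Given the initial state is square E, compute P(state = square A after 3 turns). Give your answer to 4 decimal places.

0.4286

Propagate the distribution vector 3 turns from square E.
After 0 turns: (1.0000, 0.0000)
After 1 turn: (0.5500, 0.4500)
After 2 turns: (0.5725, 0.4275)
After 3 turns: (0.5714, 0.4286)
P(in square A after 3 turns) = 0.4286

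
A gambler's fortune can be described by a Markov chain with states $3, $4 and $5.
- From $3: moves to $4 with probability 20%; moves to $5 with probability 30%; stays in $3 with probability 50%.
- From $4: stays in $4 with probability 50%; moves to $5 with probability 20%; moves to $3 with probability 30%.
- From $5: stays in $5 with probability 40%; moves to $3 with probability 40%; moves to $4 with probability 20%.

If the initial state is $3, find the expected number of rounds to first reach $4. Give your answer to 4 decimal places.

Let t(s) be the expected number of rounds to first reach $4 from state s, with t($4) = 0. Conditioning on the first round:
t($3) = 1 + 0.5·t($3) + 0.3·t($5)
t($5) = 1 + 0.4·t($3) + 0.4·t($5)
Solving: t($3) = 5.0000, t($5) = 5.0000.
Expected rounds from $3 to $4: 5.0000.

5.0000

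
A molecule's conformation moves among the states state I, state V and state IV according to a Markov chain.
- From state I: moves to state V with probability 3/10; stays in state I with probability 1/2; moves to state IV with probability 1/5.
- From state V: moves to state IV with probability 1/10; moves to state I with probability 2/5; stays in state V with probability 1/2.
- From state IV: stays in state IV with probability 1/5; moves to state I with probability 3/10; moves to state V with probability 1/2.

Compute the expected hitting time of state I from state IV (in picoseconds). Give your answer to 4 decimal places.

Let t(s) be the expected number of picoseconds to first reach state I from state s, with t(state I) = 0. Conditioning on the first picosecond:
t(state V) = 1 + 0.5·t(state V) + 0.1·t(state IV)
t(state IV) = 1 + 0.5·t(state V) + 0.2·t(state IV)
Solving: t(state V) = 2.5714, t(state IV) = 2.8571.
Expected picoseconds from state IV to state I: 2.8571.

2.8571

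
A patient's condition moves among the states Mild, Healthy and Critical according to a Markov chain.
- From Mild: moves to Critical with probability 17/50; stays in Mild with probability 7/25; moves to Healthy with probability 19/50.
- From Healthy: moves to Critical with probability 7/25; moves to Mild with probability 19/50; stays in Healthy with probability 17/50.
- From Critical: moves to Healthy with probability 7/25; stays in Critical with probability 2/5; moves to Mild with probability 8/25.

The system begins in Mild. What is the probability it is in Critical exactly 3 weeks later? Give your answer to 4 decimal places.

Propagate the distribution vector 3 weeks from Mild.
After 0 weeks: (1.0000, 0.0000, 0.0000)
After 1 week: (0.2800, 0.3800, 0.3400)
After 2 weeks: (0.3316, 0.3308, 0.3376)
After 3 weeks: (0.3266, 0.3330, 0.3404)
P(in Critical after 3 weeks) = 0.3404

0.3404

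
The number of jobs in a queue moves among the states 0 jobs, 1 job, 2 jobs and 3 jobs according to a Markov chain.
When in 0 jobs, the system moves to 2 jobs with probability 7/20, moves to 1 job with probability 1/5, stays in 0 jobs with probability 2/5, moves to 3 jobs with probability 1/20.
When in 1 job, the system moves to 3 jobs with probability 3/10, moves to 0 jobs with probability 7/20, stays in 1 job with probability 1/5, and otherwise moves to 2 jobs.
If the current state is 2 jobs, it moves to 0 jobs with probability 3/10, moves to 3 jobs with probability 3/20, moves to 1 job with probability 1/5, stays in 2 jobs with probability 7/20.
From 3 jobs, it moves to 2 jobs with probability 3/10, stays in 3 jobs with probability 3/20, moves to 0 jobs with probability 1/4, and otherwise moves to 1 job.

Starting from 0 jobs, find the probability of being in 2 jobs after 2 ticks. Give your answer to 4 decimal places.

Propagate the distribution vector 2 ticks from 0 jobs.
After 0 ticks: (1.0000, 0.0000, 0.0000, 0.0000)
After 1 tick: (0.4000, 0.2000, 0.3500, 0.0500)
After 2 ticks: (0.3475, 0.2050, 0.3075, 0.1400)
P(in 2 jobs after 2 ticks) = 0.3075

0.3075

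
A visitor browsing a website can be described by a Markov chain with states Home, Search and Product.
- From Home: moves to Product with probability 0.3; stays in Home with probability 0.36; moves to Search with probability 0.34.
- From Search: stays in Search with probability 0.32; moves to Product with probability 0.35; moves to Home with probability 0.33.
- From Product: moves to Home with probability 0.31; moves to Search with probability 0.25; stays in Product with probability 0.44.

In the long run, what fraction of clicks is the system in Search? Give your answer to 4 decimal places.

0.3010

Let the stationary distribution be π with π = πP and π_1 + π_2 + π_3 = 1.
π_1 = 0.36·π_1 + 0.33·π_2 + 0.31·π_3
π_2 = 0.34·π_1 + 0.32·π_2 + 0.25·π_3
Solving with the normalization constraint gives π = (0.3327, 0.3010, 0.3663).
So the stationary probability of Search is 0.3010.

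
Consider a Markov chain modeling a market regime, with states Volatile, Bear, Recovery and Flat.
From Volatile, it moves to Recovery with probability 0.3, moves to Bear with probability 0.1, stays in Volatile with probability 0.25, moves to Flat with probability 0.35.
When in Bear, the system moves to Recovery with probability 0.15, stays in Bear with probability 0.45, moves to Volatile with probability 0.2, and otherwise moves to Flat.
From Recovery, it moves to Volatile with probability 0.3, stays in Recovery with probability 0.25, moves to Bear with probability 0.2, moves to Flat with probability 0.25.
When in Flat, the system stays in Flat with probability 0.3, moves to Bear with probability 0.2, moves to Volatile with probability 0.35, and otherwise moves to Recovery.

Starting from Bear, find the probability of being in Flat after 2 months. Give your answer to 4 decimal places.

0.2575

Propagate the distribution vector 2 months from Bear.
After 0 months: (0.0000, 1.0000, 0.0000, 0.0000)
After 1 month: (0.2000, 0.4500, 0.1500, 0.2000)
After 2 months: (0.2550, 0.2925, 0.1950, 0.2575)
P(in Flat after 2 months) = 0.2575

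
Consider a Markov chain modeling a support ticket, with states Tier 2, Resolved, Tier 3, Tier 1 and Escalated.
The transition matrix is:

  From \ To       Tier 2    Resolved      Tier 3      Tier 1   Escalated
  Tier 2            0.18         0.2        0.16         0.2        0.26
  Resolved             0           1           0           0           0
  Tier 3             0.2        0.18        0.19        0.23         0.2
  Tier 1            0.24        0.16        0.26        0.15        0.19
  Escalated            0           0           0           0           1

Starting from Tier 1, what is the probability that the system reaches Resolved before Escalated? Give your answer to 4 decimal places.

Let h(s) be the probability of absorption at Resolved starting from transient state s. Then h(Resolved) = 1 and h(Escalated) = 0. By first-step analysis:
h(Tier 2) = 0.18·h(Tier 2) + 0.2·1 + 0.16·h(Tier 3) + 0.2·h(Tier 1) + 0.26·0
h(Tier 3) = 0.2·h(Tier 2) + 0.18·1 + 0.19·h(Tier 3) + 0.23·h(Tier 1) + 0.2·0
h(Tier 1) = 0.24·h(Tier 2) + 0.16·1 + 0.26·h(Tier 3) + 0.15·h(Tier 1) + 0.19·0
Solving: h(Tier 2) = 0.4449, h(Tier 3) = 0.4612, h(Tier 1) = 0.4549.
Starting from Tier 1, the probability is 0.4549.

0.4549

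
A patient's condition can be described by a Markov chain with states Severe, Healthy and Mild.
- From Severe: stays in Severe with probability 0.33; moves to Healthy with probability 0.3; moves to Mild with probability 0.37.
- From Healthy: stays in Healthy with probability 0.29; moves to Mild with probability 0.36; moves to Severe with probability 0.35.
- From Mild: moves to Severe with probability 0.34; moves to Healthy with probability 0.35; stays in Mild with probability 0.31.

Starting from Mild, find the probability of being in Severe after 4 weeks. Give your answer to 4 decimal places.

Propagate the distribution vector 4 weeks from Mild.
After 0 weeks: (0.0000, 0.0000, 1.0000)
After 1 week: (0.3400, 0.3500, 0.3100)
After 2 weeks: (0.3401, 0.3120, 0.3479)
After 3 weeks: (0.3397, 0.3143, 0.3460)
After 4 weeks: (0.3397, 0.3142, 0.3461)
P(in Severe after 4 weeks) = 0.3397

0.3397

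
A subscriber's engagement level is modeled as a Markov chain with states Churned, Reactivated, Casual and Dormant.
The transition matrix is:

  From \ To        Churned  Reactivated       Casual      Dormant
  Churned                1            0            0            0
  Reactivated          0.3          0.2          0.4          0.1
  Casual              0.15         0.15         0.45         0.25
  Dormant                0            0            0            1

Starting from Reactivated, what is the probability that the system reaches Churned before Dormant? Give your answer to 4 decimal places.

Let h(s) be the probability of absorption at Churned starting from transient state s. Then h(Churned) = 1 and h(Dormant) = 0. By first-step analysis:
h(Reactivated) = 0.3·1 + 0.2·h(Reactivated) + 0.4·h(Casual) + 0.1·0
h(Casual) = 0.15·1 + 0.15·h(Reactivated) + 0.45·h(Casual) + 0.25·0
Solving: h(Reactivated) = 0.5921, h(Casual) = 0.4342.
Starting from Reactivated, the probability is 0.5921.

0.5921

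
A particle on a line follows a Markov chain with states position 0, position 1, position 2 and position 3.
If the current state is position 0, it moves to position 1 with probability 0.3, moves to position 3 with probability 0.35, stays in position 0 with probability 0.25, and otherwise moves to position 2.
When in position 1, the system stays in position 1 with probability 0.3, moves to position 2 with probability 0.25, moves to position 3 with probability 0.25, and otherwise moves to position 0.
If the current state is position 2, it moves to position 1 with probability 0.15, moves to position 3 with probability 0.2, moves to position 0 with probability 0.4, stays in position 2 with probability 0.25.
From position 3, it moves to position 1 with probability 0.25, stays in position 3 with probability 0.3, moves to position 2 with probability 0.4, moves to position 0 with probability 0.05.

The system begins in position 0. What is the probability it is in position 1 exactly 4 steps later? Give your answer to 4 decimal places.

0.2466

Propagate the distribution vector 4 steps from position 0.
After 0 steps: (1.0000, 0.0000, 0.0000, 0.0000)
After 1 step: (0.2500, 0.3000, 0.1000, 0.3500)
After 2 steps: (0.1800, 0.2675, 0.2650, 0.2875)
After 3 steps: (0.2189, 0.2459, 0.2661, 0.2691)
After 4 steps: (0.2238, 0.2466, 0.2575, 0.2720)
P(in position 1 after 4 steps) = 0.2466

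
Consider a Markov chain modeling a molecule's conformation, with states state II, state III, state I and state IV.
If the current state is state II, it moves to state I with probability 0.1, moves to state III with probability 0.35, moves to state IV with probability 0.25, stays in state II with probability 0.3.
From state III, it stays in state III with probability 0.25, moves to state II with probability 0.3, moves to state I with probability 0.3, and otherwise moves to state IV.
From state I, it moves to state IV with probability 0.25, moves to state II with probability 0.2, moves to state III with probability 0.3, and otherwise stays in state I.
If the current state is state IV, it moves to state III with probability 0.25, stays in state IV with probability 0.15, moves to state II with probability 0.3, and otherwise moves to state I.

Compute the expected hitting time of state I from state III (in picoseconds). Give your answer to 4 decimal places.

4.1667

Let t(s) be the expected number of picoseconds to first reach state I from state s, with t(state I) = 0. Conditioning on the first picosecond:
t(state II) = 1 + 0.3·t(state II) + 0.35·t(state III) + 0.25·t(state IV)
t(state III) = 1 + 0.3·t(state II) + 0.25·t(state III) + 0.15·t(state IV)
t(state IV) = 1 + 0.3·t(state II) + 0.25·t(state III) + 0.15·t(state IV)
Solving: t(state II) = 5.0000, t(state III) = 4.1667, t(state IV) = 4.1667.
Expected picoseconds from state III to state I: 4.1667.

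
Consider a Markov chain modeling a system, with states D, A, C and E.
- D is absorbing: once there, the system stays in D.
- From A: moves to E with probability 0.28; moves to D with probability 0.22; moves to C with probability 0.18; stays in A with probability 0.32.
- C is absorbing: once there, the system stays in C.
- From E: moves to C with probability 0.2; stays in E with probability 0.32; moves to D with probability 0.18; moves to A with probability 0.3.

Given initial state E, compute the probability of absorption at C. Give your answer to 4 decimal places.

Let h(s) be the probability of absorption at C starting from transient state s. Then h(C) = 1 and h(D) = 0. By first-step analysis:
h(A) = 0.22·0 + 0.32·h(A) + 0.18·1 + 0.28·h(E)
h(E) = 0.18·0 + 0.3·h(A) + 0.2·1 + 0.32·h(E)
Solving: h(A) = 0.4715, h(E) = 0.5021.
Starting from E, the probability is 0.5021.

0.5021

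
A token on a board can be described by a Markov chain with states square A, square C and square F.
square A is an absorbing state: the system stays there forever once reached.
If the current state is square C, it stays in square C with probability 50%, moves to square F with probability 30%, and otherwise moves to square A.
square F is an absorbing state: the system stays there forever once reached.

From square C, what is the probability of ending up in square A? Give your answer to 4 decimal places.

0.4000

Let h(s) be the probability of absorption at square A starting from transient state s. Then h(square A) = 1 and h(square F) = 0. By first-step analysis:
h(square C) = 0.2·1 + 0.5·h(square C) + 0.3·0
Solving: h(square C) = 0.4000.
Starting from square C, the probability is 0.4000.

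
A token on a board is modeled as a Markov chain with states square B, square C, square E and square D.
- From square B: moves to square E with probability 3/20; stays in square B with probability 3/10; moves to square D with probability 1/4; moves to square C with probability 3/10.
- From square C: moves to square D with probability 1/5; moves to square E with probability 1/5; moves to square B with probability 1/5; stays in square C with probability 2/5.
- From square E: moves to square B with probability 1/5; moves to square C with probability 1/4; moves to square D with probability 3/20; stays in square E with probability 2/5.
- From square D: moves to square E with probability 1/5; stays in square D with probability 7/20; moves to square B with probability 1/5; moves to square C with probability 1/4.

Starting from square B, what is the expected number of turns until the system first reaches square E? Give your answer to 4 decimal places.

5.5882

Let t(s) be the expected number of turns to first reach square E from state s, with t(square E) = 0. Conditioning on the first turn:
t(square B) = 1 + 0.3·t(square B) + 0.3·t(square C) + 0.25·t(square D)
t(square C) = 1 + 0.2·t(square B) + 0.4·t(square C) + 0.2·t(square D)
t(square D) = 1 + 0.2·t(square B) + 0.25·t(square C) + 0.35·t(square D)
Solving: t(square B) = 5.5882, t(square C) = 5.2941, t(square D) = 5.2941.
Expected turns from square B to square E: 5.5882.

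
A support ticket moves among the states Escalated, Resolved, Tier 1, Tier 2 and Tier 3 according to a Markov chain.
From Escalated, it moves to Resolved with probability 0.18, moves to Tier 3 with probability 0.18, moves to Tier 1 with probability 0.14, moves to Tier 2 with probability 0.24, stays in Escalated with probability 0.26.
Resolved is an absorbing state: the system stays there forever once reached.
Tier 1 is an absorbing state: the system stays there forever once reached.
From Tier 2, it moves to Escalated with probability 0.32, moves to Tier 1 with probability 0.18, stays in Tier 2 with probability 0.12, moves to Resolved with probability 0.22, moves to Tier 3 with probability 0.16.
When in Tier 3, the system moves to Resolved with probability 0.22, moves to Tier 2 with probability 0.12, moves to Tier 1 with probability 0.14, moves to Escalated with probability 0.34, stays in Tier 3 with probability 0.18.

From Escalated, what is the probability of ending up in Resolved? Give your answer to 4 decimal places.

0.5686

Let h(s) be the probability of absorption at Resolved starting from transient state s. Then h(Resolved) = 1 and h(Tier 1) = 0. By first-step analysis:
h(Escalated) = 0.26·h(Escalated) + 0.18·1 + 0.14·0 + 0.24·h(Tier 2) + 0.18·h(Tier 3)
h(Tier 2) = 0.32·h(Escalated) + 0.22·1 + 0.18·0 + 0.12·h(Tier 2) + 0.16·h(Tier 3)
h(Tier 3) = 0.34·h(Escalated) + 0.22·1 + 0.14·0 + 0.12·h(Tier 2) + 0.18·h(Tier 3)
Solving: h(Escalated) = 0.5686, h(Tier 2) = 0.5634, h(Tier 3) = 0.5865.
Starting from Escalated, the probability is 0.5686.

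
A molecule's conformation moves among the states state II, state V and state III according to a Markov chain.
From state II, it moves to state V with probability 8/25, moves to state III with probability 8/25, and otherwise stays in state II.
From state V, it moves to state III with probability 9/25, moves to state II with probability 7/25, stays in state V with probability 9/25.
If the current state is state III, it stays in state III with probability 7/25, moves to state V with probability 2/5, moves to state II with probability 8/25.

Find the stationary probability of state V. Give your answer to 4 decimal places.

Let the stationary distribution be π with π = πP and π_1 + π_2 + π_3 = 1.
π_1 = 0.36·π_1 + 0.28·π_2 + 0.32·π_3
π_2 = 0.32·π_1 + 0.36·π_2 + 0.4·π_3
Solving with the normalization constraint gives π = (0.3183, 0.3601, 0.3215).
So the stationary probability of state V is 0.3601.

0.3601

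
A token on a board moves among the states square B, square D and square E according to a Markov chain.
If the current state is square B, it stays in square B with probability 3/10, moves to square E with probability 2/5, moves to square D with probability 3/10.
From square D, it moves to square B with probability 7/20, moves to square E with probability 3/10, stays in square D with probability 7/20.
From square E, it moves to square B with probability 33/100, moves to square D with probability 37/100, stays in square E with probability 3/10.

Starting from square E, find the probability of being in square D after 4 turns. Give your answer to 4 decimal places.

Propagate the distribution vector 4 turns from square E.
After 0 turns: (0.0000, 0.0000, 1.0000)
After 1 turn: (0.3300, 0.3700, 0.3000)
After 2 turns: (0.3275, 0.3395, 0.3330)
After 3 turns: (0.3270, 0.3403, 0.3328)
After 4 turns: (0.3270, 0.3403, 0.3327)
P(in square D after 4 turns) = 0.3403

0.3403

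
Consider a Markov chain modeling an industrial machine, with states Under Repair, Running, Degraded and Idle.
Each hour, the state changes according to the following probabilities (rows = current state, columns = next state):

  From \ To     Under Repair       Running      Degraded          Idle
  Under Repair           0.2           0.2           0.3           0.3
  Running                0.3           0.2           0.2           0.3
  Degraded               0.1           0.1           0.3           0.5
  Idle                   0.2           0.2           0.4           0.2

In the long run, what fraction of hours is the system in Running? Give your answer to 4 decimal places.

Let the stationary distribution be π with π = πP and π_1 + π_2 + π_3 + π_4 = 1.
π_1 = 0.2·π_1 + 0.3·π_2 + 0.1·π_3 + 0.2·π_4
π_2 = 0.2·π_1 + 0.2·π_2 + 0.1·π_3 + 0.2·π_4
π_3 = 0.3·π_1 + 0.2·π_2 + 0.3·π_3 + 0.4·π_4
Solving with the normalization constraint gives π = (0.1852, 0.1684, 0.3162, 0.3302).
So the stationary probability of Running is 0.1684.

0.1684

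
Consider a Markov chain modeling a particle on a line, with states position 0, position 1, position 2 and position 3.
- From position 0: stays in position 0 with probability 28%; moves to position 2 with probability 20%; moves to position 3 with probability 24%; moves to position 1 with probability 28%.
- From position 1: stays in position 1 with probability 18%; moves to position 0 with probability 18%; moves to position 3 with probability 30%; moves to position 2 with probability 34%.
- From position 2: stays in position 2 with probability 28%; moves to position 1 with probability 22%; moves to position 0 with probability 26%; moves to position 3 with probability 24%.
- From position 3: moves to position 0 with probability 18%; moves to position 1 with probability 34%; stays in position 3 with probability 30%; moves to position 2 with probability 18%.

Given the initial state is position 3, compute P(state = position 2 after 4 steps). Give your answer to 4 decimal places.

Propagate the distribution vector 4 steps from position 3.
After 0 steps: (0.0000, 0.0000, 0.0000, 1.0000)
After 1 step: (0.1800, 0.3400, 0.1800, 0.3000)
After 2 steps: (0.2124, 0.2532, 0.2560, 0.2784)
After 3 steps: (0.2217, 0.2560, 0.2504, 0.2719)
After 4 steps: (0.2222, 0.2557, 0.2504, 0.2717)
P(in position 2 after 4 steps) = 0.2504

0.2504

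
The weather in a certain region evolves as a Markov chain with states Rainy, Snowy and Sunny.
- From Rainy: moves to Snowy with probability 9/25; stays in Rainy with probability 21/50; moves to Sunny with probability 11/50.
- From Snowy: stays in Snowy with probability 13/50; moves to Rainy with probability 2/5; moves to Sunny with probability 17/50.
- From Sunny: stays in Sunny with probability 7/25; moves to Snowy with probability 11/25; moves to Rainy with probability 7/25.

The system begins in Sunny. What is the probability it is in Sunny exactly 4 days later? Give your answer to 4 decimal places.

Propagate the distribution vector 4 days from Sunny.
After 0 days: (0.0000, 0.0000, 1.0000)
After 1 day: (0.2800, 0.4400, 0.2800)
After 2 days: (0.3720, 0.3384, 0.2896)
After 3 days: (0.3727, 0.3493, 0.2780)
After 4 days: (0.3741, 0.3473, 0.2786)
P(in Sunny after 4 days) = 0.2786

0.2786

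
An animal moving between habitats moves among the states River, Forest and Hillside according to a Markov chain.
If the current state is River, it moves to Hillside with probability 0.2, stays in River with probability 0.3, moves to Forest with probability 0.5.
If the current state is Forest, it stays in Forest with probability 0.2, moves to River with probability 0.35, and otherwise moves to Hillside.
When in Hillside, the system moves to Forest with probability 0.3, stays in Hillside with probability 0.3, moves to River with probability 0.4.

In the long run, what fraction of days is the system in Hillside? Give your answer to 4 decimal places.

0.3156

Let the stationary distribution be π with π = πP and π_1 + π_2 + π_3 = 1.
π_1 = 0.3·π_1 + 0.35·π_2 + 0.4·π_3
π_2 = 0.5·π_1 + 0.2·π_2 + 0.3·π_3
Solving with the normalization constraint gives π = (0.3484, 0.3361, 0.3156).
So the stationary probability of Hillside is 0.3156.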